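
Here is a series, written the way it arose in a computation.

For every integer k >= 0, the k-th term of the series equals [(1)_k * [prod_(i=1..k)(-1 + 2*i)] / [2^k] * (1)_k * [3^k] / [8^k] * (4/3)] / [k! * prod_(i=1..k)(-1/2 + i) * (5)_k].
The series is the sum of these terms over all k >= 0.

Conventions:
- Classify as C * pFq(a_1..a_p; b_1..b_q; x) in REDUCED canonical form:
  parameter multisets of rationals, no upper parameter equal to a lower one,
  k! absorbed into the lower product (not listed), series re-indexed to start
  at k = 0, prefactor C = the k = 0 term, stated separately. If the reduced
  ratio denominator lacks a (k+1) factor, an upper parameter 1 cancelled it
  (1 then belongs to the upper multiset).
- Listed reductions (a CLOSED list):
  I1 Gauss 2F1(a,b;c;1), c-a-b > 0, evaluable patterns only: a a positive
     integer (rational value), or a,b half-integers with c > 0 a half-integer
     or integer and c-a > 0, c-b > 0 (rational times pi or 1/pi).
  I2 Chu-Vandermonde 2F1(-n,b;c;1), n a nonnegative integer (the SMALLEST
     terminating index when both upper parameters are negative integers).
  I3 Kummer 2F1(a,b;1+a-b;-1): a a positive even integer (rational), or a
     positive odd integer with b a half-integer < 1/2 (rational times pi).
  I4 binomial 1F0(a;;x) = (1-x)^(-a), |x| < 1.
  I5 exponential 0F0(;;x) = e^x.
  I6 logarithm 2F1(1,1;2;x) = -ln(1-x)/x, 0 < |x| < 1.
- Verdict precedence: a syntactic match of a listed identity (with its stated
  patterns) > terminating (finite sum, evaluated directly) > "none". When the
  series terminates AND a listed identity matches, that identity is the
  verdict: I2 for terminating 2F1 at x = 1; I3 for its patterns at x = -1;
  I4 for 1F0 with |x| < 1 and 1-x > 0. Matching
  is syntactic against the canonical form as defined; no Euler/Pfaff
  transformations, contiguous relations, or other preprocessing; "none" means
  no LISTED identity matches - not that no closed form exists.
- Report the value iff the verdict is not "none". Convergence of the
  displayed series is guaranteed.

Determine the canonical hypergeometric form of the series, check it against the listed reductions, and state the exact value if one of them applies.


The tell: with t_0 = 4/3, the two geometric factors (prefactor 4/3) combine into one argument.
Consecutive-term ratio: r(k) = (3/8) * (k+1) (k+1) / [(k+5) (k+1)] - rational; roots negated = parameters, x = (3/8), C = 4/3.

Canonical form: C = 4/3 times 2F1 with upper {1, 1}, lower {5}, x = 3/8. Verdict: none. A 2F1 with upper {1, 1} fits none of I1-I6 at x = 3/8; the sum runs forever.


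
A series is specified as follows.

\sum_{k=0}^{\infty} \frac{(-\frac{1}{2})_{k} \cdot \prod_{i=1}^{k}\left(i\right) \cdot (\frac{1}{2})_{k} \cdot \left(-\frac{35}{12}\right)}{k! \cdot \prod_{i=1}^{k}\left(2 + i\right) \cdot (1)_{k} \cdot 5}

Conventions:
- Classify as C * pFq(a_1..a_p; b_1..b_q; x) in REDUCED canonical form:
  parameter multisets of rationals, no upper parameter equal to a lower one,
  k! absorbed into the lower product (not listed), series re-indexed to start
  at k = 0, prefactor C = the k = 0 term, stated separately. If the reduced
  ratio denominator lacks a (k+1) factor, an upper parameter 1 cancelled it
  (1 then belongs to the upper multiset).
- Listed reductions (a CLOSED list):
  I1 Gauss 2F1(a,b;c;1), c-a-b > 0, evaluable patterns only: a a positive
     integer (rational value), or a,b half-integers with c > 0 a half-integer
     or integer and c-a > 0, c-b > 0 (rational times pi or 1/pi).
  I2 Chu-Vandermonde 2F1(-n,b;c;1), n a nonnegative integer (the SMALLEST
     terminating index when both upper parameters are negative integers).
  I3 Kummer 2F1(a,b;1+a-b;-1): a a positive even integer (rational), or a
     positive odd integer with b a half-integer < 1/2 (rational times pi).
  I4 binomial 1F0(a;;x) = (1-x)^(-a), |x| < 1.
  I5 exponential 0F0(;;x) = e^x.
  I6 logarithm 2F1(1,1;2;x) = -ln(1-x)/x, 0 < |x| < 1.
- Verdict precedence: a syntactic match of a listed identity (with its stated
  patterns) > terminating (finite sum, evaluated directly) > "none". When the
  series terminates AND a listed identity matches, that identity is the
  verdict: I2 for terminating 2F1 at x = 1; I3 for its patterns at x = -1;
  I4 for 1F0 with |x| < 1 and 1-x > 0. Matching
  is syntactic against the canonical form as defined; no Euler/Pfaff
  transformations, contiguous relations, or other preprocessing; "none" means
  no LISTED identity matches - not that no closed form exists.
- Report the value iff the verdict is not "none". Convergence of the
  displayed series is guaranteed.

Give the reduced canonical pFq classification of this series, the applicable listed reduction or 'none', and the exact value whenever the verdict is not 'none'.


With C = -\frac{7}{12}: the canonical form is 2F1(-\frac{1}{2}, \frac{1}{2}; 3; 1). Verdict at x = 1: Gauss (I1, half-integer pattern) matches (x = 1; upper {-\frac{1}{2}, \frac{1}{2}} half-integers, c = 3 in the evaluable pattern). Hence: \left(-\frac{224}{135}\right) / \pi.

Key step: with t_0 = -\frac{7}{12}, the lower running product (prefactor -7/12) is a rising factorial.
Step ratio: r(k) = 1 * (k-\frac{1}{2}) (k+\frac{1}{2}) / [(k+3) (k+1)] - rational in k. x = 1; t_0 = -\frac{7}{12}; negate the roots.


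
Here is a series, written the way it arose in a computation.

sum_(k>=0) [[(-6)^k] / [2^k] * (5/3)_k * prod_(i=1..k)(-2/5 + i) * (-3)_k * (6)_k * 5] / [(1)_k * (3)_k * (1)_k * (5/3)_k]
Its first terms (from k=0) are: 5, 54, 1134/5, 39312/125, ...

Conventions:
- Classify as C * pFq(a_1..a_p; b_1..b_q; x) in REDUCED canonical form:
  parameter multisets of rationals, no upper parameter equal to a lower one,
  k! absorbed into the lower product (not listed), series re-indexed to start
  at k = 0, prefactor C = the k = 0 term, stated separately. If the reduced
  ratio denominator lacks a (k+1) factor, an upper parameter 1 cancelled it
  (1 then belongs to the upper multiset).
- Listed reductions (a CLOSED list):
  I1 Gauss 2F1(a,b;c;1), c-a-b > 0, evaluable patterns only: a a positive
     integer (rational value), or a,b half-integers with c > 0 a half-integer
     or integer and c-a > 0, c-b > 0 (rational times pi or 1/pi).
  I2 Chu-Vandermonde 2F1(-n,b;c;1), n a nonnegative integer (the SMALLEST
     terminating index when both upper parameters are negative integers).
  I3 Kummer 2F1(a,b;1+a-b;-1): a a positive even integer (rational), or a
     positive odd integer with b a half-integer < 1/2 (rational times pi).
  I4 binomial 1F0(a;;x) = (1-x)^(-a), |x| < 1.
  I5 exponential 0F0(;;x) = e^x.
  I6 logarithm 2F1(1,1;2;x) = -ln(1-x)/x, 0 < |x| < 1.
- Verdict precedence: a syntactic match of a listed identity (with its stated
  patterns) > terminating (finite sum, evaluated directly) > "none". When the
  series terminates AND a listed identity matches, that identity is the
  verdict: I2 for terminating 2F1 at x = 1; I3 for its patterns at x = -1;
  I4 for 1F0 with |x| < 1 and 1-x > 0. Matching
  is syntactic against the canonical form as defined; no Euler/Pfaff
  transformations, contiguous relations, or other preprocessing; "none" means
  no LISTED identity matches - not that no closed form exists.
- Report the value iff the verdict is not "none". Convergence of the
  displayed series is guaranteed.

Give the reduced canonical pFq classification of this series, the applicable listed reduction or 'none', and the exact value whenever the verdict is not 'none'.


Prefactor 5, argument -3: 3F2 with upper {-3, 3/5, 6} over lower {1, 3}. Verdict: terminating - upper -3 stops the sum at k = 3; the 4 terms are added exactly. Sum: 75037/125.

First insight: t_0 = 5 here, and (1)_k (C = 5) is k! itself.
Adjacent-term ratio: r(k) = (-3) * (k-3) (k+3/5) (k+6) / [(k+1) (k+3) (k+1)] - rational in k, leading ratio (-3); with t_0 = 5, classification follows.


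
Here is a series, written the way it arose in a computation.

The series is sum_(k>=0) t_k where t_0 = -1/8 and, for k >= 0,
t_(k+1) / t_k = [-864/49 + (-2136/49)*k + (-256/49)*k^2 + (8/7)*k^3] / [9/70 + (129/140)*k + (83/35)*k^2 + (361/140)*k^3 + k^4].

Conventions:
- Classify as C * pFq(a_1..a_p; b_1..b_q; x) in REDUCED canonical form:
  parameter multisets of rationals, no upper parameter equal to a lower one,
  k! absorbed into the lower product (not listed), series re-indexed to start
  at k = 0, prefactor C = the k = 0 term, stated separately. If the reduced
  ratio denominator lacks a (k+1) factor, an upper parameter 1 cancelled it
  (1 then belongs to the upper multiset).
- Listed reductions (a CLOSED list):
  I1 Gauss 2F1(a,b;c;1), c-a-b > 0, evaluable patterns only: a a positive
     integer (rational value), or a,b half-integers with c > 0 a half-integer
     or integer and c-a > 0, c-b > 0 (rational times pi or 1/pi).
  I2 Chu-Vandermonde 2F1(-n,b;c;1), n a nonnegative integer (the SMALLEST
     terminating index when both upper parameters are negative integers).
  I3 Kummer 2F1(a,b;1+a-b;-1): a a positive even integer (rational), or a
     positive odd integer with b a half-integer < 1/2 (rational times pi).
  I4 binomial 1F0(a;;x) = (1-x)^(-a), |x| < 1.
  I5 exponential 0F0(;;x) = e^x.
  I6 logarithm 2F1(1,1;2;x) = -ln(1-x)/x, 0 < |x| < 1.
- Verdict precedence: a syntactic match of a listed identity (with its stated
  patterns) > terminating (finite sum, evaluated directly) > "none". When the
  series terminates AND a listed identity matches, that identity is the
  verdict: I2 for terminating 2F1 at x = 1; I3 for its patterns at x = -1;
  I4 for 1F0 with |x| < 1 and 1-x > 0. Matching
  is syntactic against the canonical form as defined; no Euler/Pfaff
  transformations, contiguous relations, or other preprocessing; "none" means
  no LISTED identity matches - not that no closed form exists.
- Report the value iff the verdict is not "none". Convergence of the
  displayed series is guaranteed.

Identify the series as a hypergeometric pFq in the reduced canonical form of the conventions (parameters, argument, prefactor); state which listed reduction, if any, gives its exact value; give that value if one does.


The series (x = 8/7) is 2F2: upper {-9, 4}, lower {2/5, 3/4}, prefactor -1/8. Verdict: terminating at k = 9: the factor (-9)_k kills every later term; summing the 10 survivors is exact. Sum: 670239865534767977805193/83228705916496164868536.

Structural cue: t_0 being -1/8, factor the ratio over Q (C = -1/8): negated roots = parameters.
Term ratio: r(k) = (8/7) * (k-9) (k+4) / [(k+2/5) (k+3/4) (k+1)] - poly over poly, x = (8/7) from leading terms; C = -1/8 at k = 0.


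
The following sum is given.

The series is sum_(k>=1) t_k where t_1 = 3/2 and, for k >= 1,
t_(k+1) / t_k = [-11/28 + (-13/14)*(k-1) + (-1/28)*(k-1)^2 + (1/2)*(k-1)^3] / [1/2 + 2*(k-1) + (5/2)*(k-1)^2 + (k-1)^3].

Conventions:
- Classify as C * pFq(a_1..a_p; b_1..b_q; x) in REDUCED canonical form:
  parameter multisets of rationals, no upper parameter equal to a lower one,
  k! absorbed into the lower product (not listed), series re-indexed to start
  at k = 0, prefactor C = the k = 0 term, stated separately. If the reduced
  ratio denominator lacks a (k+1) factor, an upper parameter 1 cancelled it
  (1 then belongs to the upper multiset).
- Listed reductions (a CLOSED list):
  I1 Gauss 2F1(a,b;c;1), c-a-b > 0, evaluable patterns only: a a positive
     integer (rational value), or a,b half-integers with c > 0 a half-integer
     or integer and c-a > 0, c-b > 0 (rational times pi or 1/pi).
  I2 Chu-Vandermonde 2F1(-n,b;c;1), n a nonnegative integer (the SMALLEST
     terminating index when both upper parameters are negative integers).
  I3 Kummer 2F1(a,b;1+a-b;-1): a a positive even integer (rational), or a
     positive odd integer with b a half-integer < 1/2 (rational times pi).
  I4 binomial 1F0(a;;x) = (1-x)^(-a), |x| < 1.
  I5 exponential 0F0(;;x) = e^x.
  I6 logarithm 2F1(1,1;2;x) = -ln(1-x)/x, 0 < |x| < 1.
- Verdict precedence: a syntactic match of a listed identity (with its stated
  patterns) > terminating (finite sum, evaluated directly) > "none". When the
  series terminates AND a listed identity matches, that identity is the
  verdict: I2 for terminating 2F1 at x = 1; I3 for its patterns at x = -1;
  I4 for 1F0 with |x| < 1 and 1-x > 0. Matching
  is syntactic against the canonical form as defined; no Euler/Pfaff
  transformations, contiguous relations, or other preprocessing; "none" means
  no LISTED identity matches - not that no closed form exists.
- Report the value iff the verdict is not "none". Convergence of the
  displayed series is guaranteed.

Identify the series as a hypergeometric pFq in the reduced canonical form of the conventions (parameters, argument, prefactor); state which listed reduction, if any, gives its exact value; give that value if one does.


First insight: t_0 being 3/2, the parameter 1 appears in both the upper and lower lists and cancels (alongside the other common factor).
Ratio: r(k) = (1/2) * (k-11/7) / [(k+1)] - rational in k. x = (1/2); t_0 = 3/2; negate the roots.

Prefactor 3/2, argument 1/2: 1F0 with upper {-11/7} over lower {-}. Verdict at x = 1/2: the I4 binomial reduction matches (the 1F0 binomial series: exponent 11/7, x = 1/2). Hence: (3/2) * (1/2)^(11/7).


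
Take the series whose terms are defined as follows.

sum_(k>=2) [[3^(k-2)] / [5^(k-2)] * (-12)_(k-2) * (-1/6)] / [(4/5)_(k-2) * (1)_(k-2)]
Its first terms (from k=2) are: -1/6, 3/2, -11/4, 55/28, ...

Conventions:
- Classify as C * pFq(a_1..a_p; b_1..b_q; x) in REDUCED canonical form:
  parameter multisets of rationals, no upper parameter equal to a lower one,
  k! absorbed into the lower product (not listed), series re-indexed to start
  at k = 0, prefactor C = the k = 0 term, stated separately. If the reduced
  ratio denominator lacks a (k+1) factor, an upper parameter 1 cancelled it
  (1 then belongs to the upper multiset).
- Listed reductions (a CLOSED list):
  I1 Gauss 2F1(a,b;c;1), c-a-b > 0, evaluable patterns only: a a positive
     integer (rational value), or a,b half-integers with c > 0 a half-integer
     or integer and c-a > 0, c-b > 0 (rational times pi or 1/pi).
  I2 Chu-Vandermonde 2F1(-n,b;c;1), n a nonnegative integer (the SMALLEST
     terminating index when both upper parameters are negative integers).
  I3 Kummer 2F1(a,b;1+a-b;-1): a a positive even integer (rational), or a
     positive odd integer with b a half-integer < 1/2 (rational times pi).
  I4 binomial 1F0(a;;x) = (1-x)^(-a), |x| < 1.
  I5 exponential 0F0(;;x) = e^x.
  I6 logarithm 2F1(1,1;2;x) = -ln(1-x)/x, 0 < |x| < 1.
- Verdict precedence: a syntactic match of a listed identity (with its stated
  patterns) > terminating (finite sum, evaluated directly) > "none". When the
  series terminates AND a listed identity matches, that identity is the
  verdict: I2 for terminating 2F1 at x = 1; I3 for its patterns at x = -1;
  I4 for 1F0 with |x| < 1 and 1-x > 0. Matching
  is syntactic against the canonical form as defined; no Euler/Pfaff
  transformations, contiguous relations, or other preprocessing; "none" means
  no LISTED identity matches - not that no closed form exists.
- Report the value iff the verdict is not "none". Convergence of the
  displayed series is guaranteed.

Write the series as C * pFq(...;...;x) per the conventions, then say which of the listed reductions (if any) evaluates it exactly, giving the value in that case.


With C = -1/6: the canonical form is 1F1(-12; 4/5; 3/5). Verdict: terminating - no listed pattern fits, but -12 in the upper list cuts the series at k = 12; direct evaluation. Sum: -4377072872443/166545881069568.

The tell: from the first term -1/6: the two geometric factors (C = -1/6, x = 3/5) combine into one argument.
Consecutive-term ratio: r(k) = (3/5) * (k-12) / [(k+4/5) (k+1)] - rational; roots negated = parameters, x = (3/5), C = -1/6.


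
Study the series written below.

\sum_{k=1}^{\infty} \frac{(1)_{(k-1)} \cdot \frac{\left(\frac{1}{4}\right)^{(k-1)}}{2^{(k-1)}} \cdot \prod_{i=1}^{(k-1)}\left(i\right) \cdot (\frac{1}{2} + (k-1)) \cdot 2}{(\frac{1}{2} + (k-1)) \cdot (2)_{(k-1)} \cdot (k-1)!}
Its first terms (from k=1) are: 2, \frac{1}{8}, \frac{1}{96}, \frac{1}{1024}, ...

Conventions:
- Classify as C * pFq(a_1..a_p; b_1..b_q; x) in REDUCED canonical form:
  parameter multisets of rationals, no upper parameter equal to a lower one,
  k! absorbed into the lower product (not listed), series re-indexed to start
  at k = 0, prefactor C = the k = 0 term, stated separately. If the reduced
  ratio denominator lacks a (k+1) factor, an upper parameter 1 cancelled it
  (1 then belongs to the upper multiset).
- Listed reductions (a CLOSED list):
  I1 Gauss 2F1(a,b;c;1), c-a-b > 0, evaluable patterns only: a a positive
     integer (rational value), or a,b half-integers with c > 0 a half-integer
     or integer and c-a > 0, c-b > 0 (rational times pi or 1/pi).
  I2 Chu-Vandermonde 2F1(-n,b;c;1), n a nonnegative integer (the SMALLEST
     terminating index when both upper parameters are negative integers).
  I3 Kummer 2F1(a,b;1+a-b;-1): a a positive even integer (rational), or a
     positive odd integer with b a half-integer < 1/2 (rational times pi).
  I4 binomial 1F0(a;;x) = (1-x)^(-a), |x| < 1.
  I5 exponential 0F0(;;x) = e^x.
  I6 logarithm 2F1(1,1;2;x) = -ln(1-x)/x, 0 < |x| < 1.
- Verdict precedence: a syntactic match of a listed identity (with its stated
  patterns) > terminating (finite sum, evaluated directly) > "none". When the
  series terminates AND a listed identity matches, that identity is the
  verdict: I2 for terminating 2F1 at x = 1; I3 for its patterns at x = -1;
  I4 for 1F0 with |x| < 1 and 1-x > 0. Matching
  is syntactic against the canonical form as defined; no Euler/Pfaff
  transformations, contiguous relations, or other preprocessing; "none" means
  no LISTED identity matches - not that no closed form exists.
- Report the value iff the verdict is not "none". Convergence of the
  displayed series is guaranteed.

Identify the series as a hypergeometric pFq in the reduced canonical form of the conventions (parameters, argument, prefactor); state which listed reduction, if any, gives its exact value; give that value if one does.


At argument \frac{1}{8}: a 2F1 with upper {1, 1}, lower {2}, scaled by C = 2. Verdict: the I6 logarithm reduction applies (the logarithm: parameters (1,1;2), x = \frac{1}{8}). Its exact value is \left(-16\right) \cdot \ln\left(\frac{7}{8}\right).

Key step: t_0 being 2, the two k-th powers (C = 2, x = 1/8) combine into one argument.
Ratio: r(k) = \frac{1}{8} * (k+1) (k+1) / [(k+2) (k+1)] ; factor over Q: parameters, x = \frac{1}{8}, and C = 2.


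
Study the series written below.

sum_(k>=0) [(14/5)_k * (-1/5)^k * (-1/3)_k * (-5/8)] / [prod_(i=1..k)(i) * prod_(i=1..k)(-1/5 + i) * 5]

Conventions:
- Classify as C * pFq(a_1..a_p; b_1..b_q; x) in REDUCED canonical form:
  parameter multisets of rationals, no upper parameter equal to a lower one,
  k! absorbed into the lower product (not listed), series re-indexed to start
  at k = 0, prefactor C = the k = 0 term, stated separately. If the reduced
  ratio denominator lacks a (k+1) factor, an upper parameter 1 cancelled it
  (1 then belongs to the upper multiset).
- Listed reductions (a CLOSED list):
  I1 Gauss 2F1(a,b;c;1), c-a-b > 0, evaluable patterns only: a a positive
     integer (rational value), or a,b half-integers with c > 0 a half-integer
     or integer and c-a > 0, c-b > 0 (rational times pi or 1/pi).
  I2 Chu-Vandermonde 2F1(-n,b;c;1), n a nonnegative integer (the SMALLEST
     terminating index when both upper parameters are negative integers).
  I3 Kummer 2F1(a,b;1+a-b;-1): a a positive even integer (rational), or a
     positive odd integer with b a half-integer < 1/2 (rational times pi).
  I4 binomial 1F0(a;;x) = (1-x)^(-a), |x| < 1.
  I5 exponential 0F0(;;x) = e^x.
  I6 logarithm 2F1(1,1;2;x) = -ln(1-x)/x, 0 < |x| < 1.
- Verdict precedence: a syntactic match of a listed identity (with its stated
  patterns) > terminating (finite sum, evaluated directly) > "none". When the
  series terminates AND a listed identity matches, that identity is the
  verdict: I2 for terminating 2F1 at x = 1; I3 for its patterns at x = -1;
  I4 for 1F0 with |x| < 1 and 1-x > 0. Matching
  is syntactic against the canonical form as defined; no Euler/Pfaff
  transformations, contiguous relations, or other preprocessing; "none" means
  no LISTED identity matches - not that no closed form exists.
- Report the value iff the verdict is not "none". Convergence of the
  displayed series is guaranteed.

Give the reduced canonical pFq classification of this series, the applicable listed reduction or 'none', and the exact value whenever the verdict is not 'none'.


Key observation: x = (-1/5) and the constant factors (C = -1/8, x = -1/5) combine into one prefactor.
Ratio: r(k) = (-1/5) * (k-1/3) (k+14/5) / [(k+4/5) (k+1)] - rational in k, leading ratio (-1/5); with t_0 = -1/8, classification follows.

At argument -1/5: a 2F1 with upper {-1/3, 14/5}, lower {4/5}, scaled by C = -1/8. Verdict: none. A 2F1 with upper {-1/3, 14/5} fits none of I1-I6 at x = -1/5; the sum runs forever.


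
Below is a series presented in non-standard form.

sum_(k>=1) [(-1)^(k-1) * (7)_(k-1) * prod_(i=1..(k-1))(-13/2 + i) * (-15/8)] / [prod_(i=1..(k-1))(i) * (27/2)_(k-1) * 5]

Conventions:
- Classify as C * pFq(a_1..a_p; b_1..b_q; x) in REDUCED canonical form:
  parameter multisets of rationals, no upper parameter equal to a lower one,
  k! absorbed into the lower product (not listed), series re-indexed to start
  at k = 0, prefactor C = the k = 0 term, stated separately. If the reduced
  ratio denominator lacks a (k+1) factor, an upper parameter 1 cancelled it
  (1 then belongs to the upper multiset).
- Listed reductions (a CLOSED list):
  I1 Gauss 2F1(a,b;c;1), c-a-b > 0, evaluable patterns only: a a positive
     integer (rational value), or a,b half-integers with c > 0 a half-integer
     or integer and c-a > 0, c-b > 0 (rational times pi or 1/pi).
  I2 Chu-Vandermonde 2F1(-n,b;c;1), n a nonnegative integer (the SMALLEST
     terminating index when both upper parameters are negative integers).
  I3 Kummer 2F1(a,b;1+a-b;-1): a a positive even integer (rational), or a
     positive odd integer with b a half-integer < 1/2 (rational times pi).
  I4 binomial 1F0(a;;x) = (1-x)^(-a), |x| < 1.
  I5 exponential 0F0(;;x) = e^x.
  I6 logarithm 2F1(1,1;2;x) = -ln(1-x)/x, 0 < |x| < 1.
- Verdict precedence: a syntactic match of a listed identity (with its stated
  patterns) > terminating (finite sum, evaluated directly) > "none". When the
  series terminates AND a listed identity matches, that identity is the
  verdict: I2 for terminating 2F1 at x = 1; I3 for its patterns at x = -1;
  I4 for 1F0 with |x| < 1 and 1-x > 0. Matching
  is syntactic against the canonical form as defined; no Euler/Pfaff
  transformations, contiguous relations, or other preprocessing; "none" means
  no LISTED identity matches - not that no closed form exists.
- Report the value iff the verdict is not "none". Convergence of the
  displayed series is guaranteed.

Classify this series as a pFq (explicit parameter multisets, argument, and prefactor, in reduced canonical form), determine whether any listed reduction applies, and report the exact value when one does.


Prefactor -3/8, argument -1: 2F1 with upper {-11/2, 7} over lower {27/2}. Verdict: Kummer's theorem (I3) applies (x = -1; c = 27/2 equals 1+a-b for upper {-11/2, 7}: listed pattern). Hence: (-2788660875/2147483648) * pi.

Key observation: x = (-1) and the product of the first k integers (C = -3/8) is k!.
Adjacent-term ratio: r(k) = (-1) * (k-11/2) (k+7) / [(k+27/2) (k+1)] - poly over poly, x = (-1) from leading terms; C = -3/8 at k = 0.


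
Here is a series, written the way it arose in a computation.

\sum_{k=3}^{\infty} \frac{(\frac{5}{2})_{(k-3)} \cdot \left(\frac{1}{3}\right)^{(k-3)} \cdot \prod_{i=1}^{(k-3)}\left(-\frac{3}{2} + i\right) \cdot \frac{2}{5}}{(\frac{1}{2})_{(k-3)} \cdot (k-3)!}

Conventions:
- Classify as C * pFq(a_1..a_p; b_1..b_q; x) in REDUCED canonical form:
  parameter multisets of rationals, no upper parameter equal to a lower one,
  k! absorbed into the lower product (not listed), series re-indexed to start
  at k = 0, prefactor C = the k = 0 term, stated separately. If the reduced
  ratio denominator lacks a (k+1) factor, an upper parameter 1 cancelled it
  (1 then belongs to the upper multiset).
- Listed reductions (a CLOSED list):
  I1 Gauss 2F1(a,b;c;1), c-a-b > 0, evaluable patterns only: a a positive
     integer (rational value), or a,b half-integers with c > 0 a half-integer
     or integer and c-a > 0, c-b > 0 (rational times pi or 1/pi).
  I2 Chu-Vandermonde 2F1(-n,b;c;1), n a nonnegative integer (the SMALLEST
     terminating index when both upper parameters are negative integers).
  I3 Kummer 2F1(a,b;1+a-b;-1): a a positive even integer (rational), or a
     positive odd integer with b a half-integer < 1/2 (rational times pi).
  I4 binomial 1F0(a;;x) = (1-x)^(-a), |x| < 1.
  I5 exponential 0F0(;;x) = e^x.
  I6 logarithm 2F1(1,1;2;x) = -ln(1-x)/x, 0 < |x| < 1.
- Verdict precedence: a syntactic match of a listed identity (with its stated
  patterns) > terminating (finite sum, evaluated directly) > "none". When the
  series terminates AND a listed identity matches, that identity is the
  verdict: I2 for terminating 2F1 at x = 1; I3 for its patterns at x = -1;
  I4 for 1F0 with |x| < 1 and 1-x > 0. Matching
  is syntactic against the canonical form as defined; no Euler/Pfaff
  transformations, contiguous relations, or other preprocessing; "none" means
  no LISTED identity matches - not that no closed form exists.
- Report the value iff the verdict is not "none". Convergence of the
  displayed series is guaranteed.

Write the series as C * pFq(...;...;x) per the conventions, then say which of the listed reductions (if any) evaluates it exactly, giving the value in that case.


The tell: t_0 = \frac{2}{5} here, and the running product (C = 2/5, x = 1/3) telescopes to a rising factorial.
Ratio: r(k) = \frac{1}{3} * (k-\frac{1}{2}) (k+\frac{5}{2}) / [(k+\frac{1}{2}) (k+1)] - rational in k, leading ratio \frac{1}{3}; with t_0 = \frac{2}{5}, classification follows.

Prefactor \frac{2}{5}, argument \frac{1}{3}: 2F1 with upper {-\frac{1}{2}, \frac{5}{2}} over lower {\frac{1}{2}}. Verdict: none here - no I1-I6 shape fits x = \frac{1}{3} with lower {\frac{1}{2}}.


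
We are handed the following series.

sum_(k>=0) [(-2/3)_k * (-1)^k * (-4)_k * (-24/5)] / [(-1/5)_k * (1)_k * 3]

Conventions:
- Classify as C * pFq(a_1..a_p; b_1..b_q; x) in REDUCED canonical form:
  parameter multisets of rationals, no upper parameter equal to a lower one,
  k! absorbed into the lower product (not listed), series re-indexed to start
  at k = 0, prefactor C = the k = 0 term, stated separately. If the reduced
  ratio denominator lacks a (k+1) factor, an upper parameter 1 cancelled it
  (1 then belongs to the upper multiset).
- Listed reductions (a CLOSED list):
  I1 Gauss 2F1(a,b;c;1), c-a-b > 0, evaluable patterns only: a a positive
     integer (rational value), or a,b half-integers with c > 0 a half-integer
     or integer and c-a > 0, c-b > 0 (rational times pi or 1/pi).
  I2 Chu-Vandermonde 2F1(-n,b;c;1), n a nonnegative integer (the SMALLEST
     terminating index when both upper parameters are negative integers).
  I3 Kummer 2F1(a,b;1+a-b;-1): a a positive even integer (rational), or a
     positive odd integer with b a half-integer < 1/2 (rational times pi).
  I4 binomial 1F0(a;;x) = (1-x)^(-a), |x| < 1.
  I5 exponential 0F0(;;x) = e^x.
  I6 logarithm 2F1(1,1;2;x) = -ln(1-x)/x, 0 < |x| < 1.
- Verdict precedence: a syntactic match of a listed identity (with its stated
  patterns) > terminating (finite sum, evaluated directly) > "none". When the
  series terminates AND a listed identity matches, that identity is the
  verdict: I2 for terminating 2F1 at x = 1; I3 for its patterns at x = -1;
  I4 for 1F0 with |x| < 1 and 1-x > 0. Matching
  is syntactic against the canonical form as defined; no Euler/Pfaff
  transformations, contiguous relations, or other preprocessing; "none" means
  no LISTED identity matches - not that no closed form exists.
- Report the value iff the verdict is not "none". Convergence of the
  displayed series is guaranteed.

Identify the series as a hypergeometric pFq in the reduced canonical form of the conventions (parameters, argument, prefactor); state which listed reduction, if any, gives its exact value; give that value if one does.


x = -1 here; the reduced form reads 2F1, upper {-4, -2/3}, lower {-1/5}, C = -8/5. Verdict: terminating - the sum ends at index 4 because -4 is a negative integer; exact evaluation follows. Sum: -161192/3645.

Key step: with t_0 = -8/5, the constant factors (C = -8/5, x = -1) combine into one prefactor.
Adjacent-term ratio: r(k) = (-1) * (k-4) (k-2/3) / [(k-1/5) (k+1)] - rational; roots negated = parameters, x = (-1), C = -8/5.


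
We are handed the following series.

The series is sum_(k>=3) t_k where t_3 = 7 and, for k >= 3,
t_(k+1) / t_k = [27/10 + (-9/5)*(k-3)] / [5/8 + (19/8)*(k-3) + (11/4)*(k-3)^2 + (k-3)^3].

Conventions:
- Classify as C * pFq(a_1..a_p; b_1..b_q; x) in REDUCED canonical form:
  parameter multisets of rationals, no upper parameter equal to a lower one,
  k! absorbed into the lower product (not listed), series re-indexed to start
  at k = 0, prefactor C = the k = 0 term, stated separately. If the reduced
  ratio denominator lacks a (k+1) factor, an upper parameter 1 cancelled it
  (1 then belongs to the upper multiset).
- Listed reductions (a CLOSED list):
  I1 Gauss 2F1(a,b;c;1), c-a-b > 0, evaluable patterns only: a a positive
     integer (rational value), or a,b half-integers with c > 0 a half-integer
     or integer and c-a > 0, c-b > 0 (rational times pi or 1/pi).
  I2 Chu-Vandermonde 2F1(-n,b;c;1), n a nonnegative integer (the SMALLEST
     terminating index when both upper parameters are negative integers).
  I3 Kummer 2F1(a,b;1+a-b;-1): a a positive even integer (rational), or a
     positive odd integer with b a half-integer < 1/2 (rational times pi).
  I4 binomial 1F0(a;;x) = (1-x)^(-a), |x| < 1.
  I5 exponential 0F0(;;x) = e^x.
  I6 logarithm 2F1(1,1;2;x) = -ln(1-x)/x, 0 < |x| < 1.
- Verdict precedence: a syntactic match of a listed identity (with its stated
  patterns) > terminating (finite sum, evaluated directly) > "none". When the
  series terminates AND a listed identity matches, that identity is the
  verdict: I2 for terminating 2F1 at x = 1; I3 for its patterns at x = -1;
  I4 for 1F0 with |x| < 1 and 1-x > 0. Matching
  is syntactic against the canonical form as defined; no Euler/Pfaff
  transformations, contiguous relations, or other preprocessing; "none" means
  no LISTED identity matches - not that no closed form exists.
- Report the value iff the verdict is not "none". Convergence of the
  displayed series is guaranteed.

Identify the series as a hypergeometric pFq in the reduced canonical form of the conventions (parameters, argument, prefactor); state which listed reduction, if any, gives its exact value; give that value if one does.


The series (x = -9/5) is 1F2: upper {-3/2}, lower {1/2, 5/4}, prefactor 7. Verdict: none (x = -9/5): each listed identity misses the multisets {-3/2} ; {1/2, 5/4}.

First insight: with t_0 = 7, factor the ratio over Q (C = 7): negated roots = parameters.
Step ratio: r(k) = (-9/5) * (k-3/2) / [(k+1/2) (k+5/4) (k+1)] ; factor over Q: parameters, x = (-9/5), and C = 7.


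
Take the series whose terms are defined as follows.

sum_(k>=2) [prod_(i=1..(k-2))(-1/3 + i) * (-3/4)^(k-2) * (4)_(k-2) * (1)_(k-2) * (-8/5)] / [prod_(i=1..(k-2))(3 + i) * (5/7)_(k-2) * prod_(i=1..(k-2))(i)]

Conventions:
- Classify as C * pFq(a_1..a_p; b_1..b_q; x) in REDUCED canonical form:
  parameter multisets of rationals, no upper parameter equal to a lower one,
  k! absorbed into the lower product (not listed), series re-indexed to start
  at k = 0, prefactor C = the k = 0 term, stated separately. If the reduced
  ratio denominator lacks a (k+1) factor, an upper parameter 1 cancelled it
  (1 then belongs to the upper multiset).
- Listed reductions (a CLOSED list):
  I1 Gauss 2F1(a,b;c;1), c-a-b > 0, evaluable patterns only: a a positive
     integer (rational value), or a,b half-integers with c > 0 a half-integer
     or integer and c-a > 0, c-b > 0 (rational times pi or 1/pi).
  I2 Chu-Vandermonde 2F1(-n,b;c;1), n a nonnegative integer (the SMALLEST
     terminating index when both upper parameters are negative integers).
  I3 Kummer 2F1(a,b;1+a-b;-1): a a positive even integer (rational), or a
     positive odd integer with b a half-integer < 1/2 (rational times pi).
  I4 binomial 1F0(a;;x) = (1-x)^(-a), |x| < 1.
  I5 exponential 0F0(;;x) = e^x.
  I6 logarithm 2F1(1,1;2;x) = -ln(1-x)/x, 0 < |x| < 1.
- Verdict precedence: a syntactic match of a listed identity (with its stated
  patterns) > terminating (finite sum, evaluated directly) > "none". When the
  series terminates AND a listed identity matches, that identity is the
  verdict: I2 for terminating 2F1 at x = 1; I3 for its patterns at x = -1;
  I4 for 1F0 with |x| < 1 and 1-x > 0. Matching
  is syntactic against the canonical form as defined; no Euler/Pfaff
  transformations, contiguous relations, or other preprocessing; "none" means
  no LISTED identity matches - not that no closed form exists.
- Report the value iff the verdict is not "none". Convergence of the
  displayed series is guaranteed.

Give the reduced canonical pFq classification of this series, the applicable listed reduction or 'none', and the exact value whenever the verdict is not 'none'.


x = -3/4 here; the reduced form reads 2F1, upper {2/3, 1}, lower {5/7}, C = -8/5. Verdict: no listed reduction: x = -3/4 and upper {2/3, 1} fail every I1-I6 pattern.

Key observation: t_0 = -8/5 here, and the parameter 4 appears in both the upper and lower lists and cancels.
Step ratio: r(k) = (-3/4) * (k+2/3) (k+1) / [(k+5/7) (k+1)] - rational; roots negated = parameters, x = (-3/4), C = -8/5.


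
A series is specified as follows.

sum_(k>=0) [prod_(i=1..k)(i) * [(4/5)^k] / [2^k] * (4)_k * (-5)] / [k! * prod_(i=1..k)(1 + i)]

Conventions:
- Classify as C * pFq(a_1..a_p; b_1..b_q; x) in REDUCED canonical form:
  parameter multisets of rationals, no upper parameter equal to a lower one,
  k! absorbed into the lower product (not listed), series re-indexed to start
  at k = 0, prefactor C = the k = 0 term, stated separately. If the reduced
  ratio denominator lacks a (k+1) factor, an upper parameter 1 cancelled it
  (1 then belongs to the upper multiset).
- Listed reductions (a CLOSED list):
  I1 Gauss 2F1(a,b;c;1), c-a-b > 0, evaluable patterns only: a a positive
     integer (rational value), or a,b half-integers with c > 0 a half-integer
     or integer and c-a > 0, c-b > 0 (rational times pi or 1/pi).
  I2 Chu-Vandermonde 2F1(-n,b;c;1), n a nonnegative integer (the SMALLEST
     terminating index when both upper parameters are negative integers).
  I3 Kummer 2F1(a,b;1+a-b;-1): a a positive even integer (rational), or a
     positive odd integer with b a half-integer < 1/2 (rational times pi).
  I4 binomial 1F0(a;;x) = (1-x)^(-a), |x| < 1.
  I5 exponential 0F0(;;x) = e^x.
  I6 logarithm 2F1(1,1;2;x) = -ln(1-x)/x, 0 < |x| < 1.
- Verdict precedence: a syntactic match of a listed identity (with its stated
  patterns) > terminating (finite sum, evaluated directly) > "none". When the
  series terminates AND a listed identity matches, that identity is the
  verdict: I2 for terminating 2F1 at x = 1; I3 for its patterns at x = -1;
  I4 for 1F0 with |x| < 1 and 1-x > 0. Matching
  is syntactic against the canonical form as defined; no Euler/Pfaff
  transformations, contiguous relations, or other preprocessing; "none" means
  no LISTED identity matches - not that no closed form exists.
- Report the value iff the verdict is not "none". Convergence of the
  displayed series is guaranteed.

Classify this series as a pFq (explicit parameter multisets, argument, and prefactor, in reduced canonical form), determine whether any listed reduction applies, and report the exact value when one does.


Prefactor -5, argument 2/5: 2F1 with upper {1, 4} over lower {2}. Verdict: none. A 2F1 with upper {1, 4} fits none of I1-I6 at x = 2/5; the sum runs forever.

First insight: from the first term -5: the lower running product (C = -5) is a rising factorial.
Ratio: r(k) = (2/5) * (k+1) (k+4) / [(k+2) (k+1)] - rational in k, leading ratio (2/5); with t_0 = -5, classification follows.


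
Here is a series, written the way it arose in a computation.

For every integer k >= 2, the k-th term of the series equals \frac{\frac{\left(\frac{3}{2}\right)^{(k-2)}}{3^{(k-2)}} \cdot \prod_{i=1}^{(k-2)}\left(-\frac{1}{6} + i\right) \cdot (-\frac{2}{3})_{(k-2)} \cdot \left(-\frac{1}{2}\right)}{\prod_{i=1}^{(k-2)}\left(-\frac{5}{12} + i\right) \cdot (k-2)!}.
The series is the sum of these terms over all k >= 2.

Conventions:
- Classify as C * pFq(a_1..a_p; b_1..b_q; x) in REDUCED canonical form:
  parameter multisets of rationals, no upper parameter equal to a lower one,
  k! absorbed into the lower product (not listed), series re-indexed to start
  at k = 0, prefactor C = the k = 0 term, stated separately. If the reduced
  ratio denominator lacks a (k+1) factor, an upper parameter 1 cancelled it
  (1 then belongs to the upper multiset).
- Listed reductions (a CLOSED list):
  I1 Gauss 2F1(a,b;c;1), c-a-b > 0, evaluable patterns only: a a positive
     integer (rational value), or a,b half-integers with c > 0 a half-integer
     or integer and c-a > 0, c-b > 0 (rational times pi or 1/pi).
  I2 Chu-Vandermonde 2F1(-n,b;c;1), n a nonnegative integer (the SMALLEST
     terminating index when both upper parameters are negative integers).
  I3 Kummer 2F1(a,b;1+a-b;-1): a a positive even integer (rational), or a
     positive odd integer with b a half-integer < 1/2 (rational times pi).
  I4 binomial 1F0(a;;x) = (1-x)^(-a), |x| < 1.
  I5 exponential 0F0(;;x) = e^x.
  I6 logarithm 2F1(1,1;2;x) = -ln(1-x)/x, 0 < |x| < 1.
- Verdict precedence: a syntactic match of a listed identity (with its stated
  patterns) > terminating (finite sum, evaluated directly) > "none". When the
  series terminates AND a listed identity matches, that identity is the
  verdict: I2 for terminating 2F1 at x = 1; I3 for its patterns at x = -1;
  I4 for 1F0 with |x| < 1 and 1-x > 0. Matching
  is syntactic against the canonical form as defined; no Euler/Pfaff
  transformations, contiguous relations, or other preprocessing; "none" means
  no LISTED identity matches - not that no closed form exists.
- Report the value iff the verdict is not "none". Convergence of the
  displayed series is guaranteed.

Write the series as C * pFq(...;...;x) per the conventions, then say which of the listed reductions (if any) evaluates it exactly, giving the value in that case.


With C = -\frac{1}{2}: the canonical form is 2F1(-\frac{2}{3}, \frac{5}{6}; \frac{7}{12}; \frac{1}{2}). Verdict: none (x = \frac{1}{2}): each listed identity misses the multisets {-\frac{2}{3}, \frac{5}{6}} ; {\frac{7}{12}}.

Key step: from the first term -\frac{1}{2}: the two k-th powers (C = -1/2, x = 1/2) combine into one argument.
Consecutive-term ratio: r(k) = \frac{1}{2} * (k-\frac{2}{3}) (k+\frac{5}{6}) / [(k+\frac{7}{12}) (k+1)] - rational in k. x = \frac{1}{2}; t_0 = -\frac{1}{2}; negate the roots.


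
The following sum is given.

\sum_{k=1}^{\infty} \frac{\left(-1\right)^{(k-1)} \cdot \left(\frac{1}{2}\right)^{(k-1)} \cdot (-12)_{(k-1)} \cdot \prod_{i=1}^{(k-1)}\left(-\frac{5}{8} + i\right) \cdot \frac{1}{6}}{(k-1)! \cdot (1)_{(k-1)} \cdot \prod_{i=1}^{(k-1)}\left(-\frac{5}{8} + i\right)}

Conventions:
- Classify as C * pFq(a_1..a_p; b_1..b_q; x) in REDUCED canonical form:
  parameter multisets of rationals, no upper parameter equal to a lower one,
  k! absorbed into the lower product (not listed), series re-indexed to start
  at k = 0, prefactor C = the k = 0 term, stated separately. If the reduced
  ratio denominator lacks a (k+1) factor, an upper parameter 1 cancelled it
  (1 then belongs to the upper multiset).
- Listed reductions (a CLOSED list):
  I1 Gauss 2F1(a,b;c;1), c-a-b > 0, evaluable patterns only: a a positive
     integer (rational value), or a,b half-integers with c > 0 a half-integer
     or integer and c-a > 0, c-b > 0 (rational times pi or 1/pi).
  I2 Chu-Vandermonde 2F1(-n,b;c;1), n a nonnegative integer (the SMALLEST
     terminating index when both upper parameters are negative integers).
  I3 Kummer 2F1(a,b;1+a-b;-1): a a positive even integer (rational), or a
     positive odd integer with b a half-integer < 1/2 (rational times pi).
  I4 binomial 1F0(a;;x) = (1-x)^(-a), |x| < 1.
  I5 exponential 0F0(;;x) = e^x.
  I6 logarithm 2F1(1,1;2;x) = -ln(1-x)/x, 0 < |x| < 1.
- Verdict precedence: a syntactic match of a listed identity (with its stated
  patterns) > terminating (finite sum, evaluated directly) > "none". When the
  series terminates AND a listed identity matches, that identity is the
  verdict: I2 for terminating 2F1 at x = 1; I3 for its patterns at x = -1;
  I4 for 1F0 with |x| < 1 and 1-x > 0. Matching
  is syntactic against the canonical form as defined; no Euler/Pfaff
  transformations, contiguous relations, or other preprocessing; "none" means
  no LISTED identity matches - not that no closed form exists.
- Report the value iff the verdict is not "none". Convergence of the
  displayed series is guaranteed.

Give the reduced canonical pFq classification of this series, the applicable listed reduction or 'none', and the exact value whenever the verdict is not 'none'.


x = -\frac{1}{2} here; the reduced form reads 1F1, upper {-12}, lower {1}, C = \frac{1}{6}. Verdict: terminating (-12 upstairs). 13 nonzero terms in all; added directly. Value: \frac{41888448785857}{11771943321600}.

Key step: with t_0 = \frac{1}{6}, the running product (C = 1/6) telescopes to a rising factorial.
Ratio: r(k) = -\frac{1}{2} * (k-12) / [(k+1) (k+1)] - rational; roots negated = parameters, x = -\frac{1}{2}, C = \frac{1}{6}.
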